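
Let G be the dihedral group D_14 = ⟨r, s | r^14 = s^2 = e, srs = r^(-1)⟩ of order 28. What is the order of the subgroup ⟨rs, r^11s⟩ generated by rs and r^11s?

|⟨rs⟩| = 2 and |⟨r^11s⟩| = 2, so |H| is a multiple of lcm(2, 2) = 2 and divides |G| = 28.
Closing under the operation: H = {e, r^2, r^4, r^6, r^8, r^10, r^12, rs, r^3s, r^5s, r^7s, r^9s, r^11s, r^13s}, so |H| = 14.

14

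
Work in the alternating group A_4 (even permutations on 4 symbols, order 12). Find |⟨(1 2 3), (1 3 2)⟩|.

3

|⟨(1 2 3)⟩| = 3 and |⟨(1 3 2)⟩| = 3, so |H| is a multiple of lcm(3, 3) = 3 and divides |G| = 12.
Closing under the operation: H = {e, (1 2 3), (1 3 2)}, so |H| = 3.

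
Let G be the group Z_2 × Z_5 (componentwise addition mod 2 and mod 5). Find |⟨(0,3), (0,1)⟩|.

|⟨(0,3)⟩| = 5 and |⟨(0,1)⟩| = 5, so |H| is a multiple of lcm(5, 5) = 5 and divides |G| = 10.
Closing under the operation: H = {(0,0), (0,1), (0,2), (0,3), (0,4)}, so |H| = 5.

5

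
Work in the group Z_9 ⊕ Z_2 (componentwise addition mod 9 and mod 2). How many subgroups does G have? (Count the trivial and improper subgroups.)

6

|G| = 18, so by Lagrange every subgroup order divides 18. Divisors: 1, 2, 3, 6, 9, 18.
Subgroups by order — order 1: 1; order 2: 1; order 3: 1; order 6: 1; order 9: 1; order 18: 1.
Total: 1 + 1 + 1 + 1 + 1 + 1 = 6.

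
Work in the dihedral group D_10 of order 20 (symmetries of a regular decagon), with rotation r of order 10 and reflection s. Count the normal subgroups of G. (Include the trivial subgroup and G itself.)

G has 22 subgroups. Checking conjugation-invariance by order — order 1: 1/1 normal; order 2: 1/11 normal; order 4: 0/5 normal; order 5: 1/1 normal; order 10: 3/3 normal; order 20: 1/1 normal.
Total normal subgroups: 7.

7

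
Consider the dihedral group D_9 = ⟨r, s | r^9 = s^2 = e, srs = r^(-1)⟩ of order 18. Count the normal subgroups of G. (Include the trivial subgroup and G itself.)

4

G has 16 subgroups. Checking conjugation-invariance by order — order 1: 1/1 normal; order 2: 0/9 normal; order 3: 1/1 normal; order 6: 0/3 normal; order 9: 1/1 normal; order 18: 1/1 normal.
Total normal subgroups: 4.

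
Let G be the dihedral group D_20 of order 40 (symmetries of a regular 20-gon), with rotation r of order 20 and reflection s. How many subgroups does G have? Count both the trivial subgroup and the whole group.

48

|G| = 40, so by Lagrange every subgroup order divides 40. Divisors: 1, 2, 4, 5, 8, 10, 20, 40.
Subgroups by order — order 1: 1; order 2: 21; order 4: 11; order 5: 1; order 8: 5; order 10: 5; order 20: 3; order 40: 1.
Total: 1 + 21 + 11 + 1 + 5 + 5 + 3 + 1 = 48.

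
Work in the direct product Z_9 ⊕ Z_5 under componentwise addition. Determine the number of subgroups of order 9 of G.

|G| = 45 and 9 | 45, so subgroups of order 9 are possible by Lagrange.
The subgroups of order 9 are: {(0,0), (1,0), (2,0), (3,0), (4,0), (5,0), (6,0), (7,0), (8,0)}.
So G has 1 subgroup of order 9.

1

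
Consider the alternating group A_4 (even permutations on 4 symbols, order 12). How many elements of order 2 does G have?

3

The elements of order 2 are: (1 2)(3 4), (1 3)(2 4), (1 4)(2 3).
That's 3.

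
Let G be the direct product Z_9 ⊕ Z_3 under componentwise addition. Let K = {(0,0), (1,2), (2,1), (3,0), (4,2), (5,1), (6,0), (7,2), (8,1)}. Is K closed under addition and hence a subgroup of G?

|K| = 9 divides |G| = 27, consistent with Lagrange.
K contains the identity, every element's inverse is in K, and K is closed under +: it is a subgroup.
In fact K = ⟨(1,2)⟩.

Yes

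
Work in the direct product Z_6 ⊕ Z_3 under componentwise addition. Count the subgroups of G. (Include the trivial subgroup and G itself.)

12

|G| = 18, so by Lagrange every subgroup order divides 18. Divisors: 1, 2, 3, 6, 9, 18.
Subgroups by order — order 1: 1; order 2: 1; order 3: 4; order 6: 4; order 9: 1; order 18: 1.
Total: 1 + 1 + 4 + 4 + 1 + 1 = 12.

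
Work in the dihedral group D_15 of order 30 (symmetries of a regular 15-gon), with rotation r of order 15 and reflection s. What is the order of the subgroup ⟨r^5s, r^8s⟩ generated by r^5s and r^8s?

10

|⟨r^5s⟩| = 2 and |⟨r^8s⟩| = 2, so |H| is a multiple of lcm(2, 2) = 2 and divides |G| = 30.
Closing under the operation: H = {e, r^3, r^6, r^9, r^12, r^2s, r^5s, r^8s, r^11s, r^14s}, so |H| = 10.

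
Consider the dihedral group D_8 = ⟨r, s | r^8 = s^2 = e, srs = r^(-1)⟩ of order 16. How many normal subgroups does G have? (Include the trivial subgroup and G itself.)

G has 19 subgroups. Checking conjugation-invariance by order — order 1: 1/1 normal; order 2: 1/9 normal; order 4: 1/5 normal; order 8: 3/3 normal; order 16: 1/1 normal.
Total normal subgroups: 7.

7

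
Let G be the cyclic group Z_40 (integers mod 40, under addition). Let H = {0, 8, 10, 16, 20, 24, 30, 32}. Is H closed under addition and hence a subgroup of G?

Closure fails: 32 + 10 = 2 ∉ H. So H is not a subgroup.

No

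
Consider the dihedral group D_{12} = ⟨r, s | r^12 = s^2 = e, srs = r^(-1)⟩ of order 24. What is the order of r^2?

6

Computing powers of r^2: the smallest k with (r^2)^k = e is k = 6.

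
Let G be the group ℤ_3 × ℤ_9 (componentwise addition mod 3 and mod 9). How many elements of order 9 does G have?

18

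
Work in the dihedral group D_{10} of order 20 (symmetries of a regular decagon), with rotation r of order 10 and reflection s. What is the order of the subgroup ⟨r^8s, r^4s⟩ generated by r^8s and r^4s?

|⟨r^8s⟩| = 2 and |⟨r^4s⟩| = 2, so |H| is a multiple of lcm(2, 2) = 2 and divides |G| = 20.
Closing under the operation: H = {e, r^2, r^4, r^6, r^8, s, r^2s, r^4s, r^6s, r^8s}, so |H| = 10.

10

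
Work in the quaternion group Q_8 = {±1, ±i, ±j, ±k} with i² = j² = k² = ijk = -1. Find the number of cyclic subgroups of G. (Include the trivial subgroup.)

A cyclic subgroup of order d is generated by each of its φ(d) elements of order d, so the cyclic subgroups of order d number (#elements of order d)/φ(d).
Cyclic subgroups by order — order 1: 1; order 2: 1; order 4: 3.
Total: 5.

5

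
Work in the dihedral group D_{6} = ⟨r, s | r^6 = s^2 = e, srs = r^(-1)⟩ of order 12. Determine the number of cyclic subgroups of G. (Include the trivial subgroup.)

10

Group the elements of G by the cyclic subgroup they generate; each cyclic subgroup of order d accounts for φ(d) elements.
Cyclic subgroups by order — order 1: 1; order 2: 7; order 3: 1; order 6: 1.
Total: 10.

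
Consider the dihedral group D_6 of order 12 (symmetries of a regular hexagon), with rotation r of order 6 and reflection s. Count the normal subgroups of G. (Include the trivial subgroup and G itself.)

G has 16 subgroups. Checking conjugation-invariance by order — order 1: 1/1 normal; order 2: 1/7 normal; order 3: 1/1 normal; order 4: 0/3 normal; order 6: 3/3 normal; order 12: 1/1 normal.
Total normal subgroups: 7.

7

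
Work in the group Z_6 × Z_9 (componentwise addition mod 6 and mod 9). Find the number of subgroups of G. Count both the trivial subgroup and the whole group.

20

|G| = 54, so by Lagrange every subgroup order divides 54. Divisors: 1, 2, 3, 6, 9, 18, 27, 54.
Subgroups by order — order 1: 1; order 2: 1; order 3: 4; order 6: 4; order 9: 4; order 18: 4; order 27: 1; order 54: 1.
Total: 1 + 1 + 4 + 4 + 4 + 4 + 1 + 1 = 20.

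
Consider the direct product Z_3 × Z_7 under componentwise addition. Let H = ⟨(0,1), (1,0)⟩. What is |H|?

21

|⟨(0,1)⟩| = 7 and |⟨(1,0)⟩| = 3, so |H| is a multiple of lcm(7, 3) = 21 and divides |G| = 21.
Closing {(0,1), (1,0)} under the group operation gives all of G, so |H| = 21.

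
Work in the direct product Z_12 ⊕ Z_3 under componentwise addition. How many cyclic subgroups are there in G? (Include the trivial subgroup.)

15

A cyclic subgroup of order d is generated by each of its φ(d) elements of order d, so the cyclic subgroups of order d number (#elements of order d)/φ(d).
Cyclic subgroups by order — order 1: 1; order 2: 1; order 3: 4; order 4: 1; order 6: 4; order 12: 4.
Total: 15.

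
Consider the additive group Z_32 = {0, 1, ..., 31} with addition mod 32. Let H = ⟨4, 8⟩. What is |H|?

8

|⟨4⟩| = 8 and |⟨8⟩| = 4, so |H| is a multiple of lcm(8, 4) = 8 and divides |G| = 32.
Closing under the operation: H = {0, 4, 8, 12, 16, 20, 24, 28}, so |H| = 8.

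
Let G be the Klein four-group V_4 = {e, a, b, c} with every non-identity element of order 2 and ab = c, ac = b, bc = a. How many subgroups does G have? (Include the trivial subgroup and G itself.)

|G| = 4, so by Lagrange every subgroup order divides 4. Divisors: 1, 2, 4.
Subgroups by order — order 1: 1; order 2: 3; order 4: 1.
Total: 1 + 3 + 1 = 5.

5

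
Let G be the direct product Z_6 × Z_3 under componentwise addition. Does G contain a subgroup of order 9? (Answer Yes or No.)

Yes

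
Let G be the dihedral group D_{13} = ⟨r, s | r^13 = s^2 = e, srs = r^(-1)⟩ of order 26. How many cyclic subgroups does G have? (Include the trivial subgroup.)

15

A cyclic subgroup of order d is generated by each of its φ(d) elements of order d, so the cyclic subgroups of order d number (#elements of order d)/φ(d).
Cyclic subgroups by order — order 1: 1; order 2: 13; order 13: 1.
Total: 15.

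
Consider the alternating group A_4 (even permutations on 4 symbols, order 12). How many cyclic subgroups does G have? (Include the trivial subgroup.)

8

Group the elements of G by the cyclic subgroup they generate; each cyclic subgroup of order d accounts for φ(d) elements.
Cyclic subgroups by order — order 1: 1; order 2: 3; order 3: 4.
Total: 8.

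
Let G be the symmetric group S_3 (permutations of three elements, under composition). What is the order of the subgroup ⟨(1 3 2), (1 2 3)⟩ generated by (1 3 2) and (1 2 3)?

3

|⟨(1 3 2)⟩| = 3 and |⟨(1 2 3)⟩| = 3, so |H| is a multiple of lcm(3, 3) = 3 and divides |G| = 6.
Closing under the operation: H = {e, (1 2 3), (1 3 2)}, so |H| = 3.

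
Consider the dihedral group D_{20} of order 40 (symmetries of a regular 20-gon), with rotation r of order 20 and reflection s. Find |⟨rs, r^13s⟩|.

|⟨rs⟩| = 2 and |⟨r^13s⟩| = 2, so |H| is a multiple of lcm(2, 2) = 2 and divides |G| = 40.
Closing under the operation: H = {e, r^4, r^8, r^12, r^16, rs, r^5s, r^9s, r^13s, r^17s}, so |H| = 10.

10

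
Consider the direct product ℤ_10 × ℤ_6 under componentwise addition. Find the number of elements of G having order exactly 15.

An element (a,b) has order lcm(ord(a), ord(b)); count pairs with lcm equal to 15.
Enumerating gives 8 such elements.

8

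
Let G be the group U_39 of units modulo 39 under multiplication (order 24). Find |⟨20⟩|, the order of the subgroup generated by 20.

12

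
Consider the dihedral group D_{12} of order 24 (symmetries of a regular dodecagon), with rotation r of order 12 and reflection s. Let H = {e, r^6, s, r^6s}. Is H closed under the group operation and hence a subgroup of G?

Yes

|H| = 4 divides |G| = 24, consistent with Lagrange.
H contains the identity, every element's inverse is in H, and H is closed under ·: it is a subgroup.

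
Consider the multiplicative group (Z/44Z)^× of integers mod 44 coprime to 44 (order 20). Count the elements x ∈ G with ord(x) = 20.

0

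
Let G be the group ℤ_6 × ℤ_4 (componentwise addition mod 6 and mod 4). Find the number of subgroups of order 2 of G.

|G| = 24 and 2 | 24, so subgroups of order 2 are possible by Lagrange.
The subgroups of order 2 are: {(0,0), (0,2)}; {(0,0), (3,0)}; {(0,0), (3,2)}.
So G has 3 subgroups of order 2.

3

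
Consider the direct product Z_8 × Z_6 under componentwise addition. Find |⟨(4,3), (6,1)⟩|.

24

|⟨(4,3)⟩| = 2 and |⟨(6,1)⟩| = 12, so |H| is a multiple of lcm(2, 12) = 12 and divides |G| = 48.
Closing under the operation: H = {(0,0), (0,1), (0,2), (0,3), (0,4), (0,5), (2,0), (2,1), (2,2), (2,3), (2,4), (2,5), (4,0), (4,1), (4,2), (4,3), (4,4), (4,5), (6,0), (6,1), (6,2), (6,3), (6,4), (6,5)}, so |H| = 24.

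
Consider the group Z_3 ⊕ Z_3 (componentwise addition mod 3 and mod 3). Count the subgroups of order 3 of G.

4

|G| = 9 and 3 | 9, so subgroups of order 3 are possible by Lagrange.
The subgroups of order 3 are: {(0,0), (0,1), (0,2)}; {(0,0), (1,0), (2,0)}; {(0,0), (1,1), (2,2)}; {(0,0), (1,2), (2,1)}.
So G has 4 subgroups of order 3.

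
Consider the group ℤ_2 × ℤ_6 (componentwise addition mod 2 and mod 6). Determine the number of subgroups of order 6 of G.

|G| = 12 and 6 | 12, so subgroups of order 6 are possible by Lagrange.
The subgroups of order 6 are: {(0,0), (0,1), (0,2), (0,3), (0,4), (0,5)}; {(0,0), (0,2), (0,4), (1,0), (1,2), (1,4)}; {(0,0), (0,2), (0,4), (1,1), (1,3), (1,5)}.
So G has 3 subgroups of order 6.

3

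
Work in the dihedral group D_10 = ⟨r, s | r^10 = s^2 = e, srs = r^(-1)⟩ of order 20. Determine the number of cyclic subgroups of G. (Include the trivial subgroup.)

14

Group the elements of G by the cyclic subgroup they generate; each cyclic subgroup of order d accounts for φ(d) elements.
Cyclic subgroups by order — order 1: 1; order 2: 11; order 5: 1; order 10: 1.
Total: 14.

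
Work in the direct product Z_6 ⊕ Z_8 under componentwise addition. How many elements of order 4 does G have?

4

An element (a,b) has order lcm(ord(a), ord(b)); count pairs with lcm equal to 4.
Enumerating gives 4 such elements.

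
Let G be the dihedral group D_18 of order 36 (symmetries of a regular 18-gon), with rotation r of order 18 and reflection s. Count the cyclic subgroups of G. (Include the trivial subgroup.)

24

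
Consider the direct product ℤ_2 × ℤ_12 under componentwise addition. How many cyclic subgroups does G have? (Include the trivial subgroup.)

12

Group the elements of G by the cyclic subgroup they generate; each cyclic subgroup of order d accounts for φ(d) elements.
Cyclic subgroups by order — order 1: 1; order 2: 3; order 3: 1; order 4: 2; order 6: 3; order 12: 2.
Total: 12.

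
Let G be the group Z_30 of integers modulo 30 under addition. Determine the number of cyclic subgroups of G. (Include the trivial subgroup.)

8

A cyclic subgroup of order d is generated by each of its φ(d) elements of order d, so the cyclic subgroups of order d number (#elements of order d)/φ(d).
Cyclic subgroups by order — order 1: 1; order 2: 1; order 3: 1; order 5: 1; order 6: 1; order 10: 1; order 15: 1; order 30: 1.
Total: 8.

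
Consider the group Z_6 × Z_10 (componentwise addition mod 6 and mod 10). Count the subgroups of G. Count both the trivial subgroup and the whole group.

20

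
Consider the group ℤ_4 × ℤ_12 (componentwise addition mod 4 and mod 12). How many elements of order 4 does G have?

An element (a,b) has order lcm(ord(a), ord(b)); count pairs with lcm equal to 4.
Enumerating gives 12 such elements.

12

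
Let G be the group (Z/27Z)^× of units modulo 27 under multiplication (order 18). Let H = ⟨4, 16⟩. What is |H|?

|⟨4⟩| = 9 and |⟨16⟩| = 9, so |H| is a multiple of lcm(9, 9) = 9 and divides |G| = 18.
Closing under the operation: H = {1, 4, 7, 10, 13, 16, 19, 22, 25}, so |H| = 9.

9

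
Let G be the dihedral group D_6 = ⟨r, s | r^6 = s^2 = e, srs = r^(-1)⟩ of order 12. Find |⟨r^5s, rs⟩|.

6

|⟨r^5s⟩| = 2 and |⟨rs⟩| = 2, so |H| is a multiple of lcm(2, 2) = 2 and divides |G| = 12.
Closing under the operation: H = {e, r^2, r^4, rs, r^3s, r^5s}, so |H| = 6.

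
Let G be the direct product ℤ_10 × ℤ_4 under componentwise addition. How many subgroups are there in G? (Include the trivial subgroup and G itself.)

16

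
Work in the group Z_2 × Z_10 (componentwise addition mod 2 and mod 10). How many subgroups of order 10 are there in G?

3

|G| = 20 and 10 | 20, so subgroups of order 10 are possible by Lagrange.
The subgroups of order 10 are: {(0,0), (0,1), (0,2), (0,3), (0,4), (0,5), (0,6), (0,7), (0,8), (0,9)}; {(0,0), (0,2), (0,4), (0,6), (0,8), (1,0), (1,2), (1,4), (1,6), (1,8)}; {(0,0), (0,2), (0,4), (0,6), (0,8), (1,1), (1,3), (1,5), (1,7), (1,9)}.
So G has 3 subgroups of order 10.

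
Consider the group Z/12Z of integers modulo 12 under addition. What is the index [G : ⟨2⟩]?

|⟨2⟩| = 6 and |G| = 12.
By Lagrange, [G : H] = |G|/|H| = 12/6 = 2.

2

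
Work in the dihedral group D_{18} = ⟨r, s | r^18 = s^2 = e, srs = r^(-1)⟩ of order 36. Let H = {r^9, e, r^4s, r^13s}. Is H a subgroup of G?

|H| = 4 divides |G| = 36, consistent with Lagrange.
H contains the identity, every element's inverse is in H, and H is closed under ·: it is a subgroup.

Yes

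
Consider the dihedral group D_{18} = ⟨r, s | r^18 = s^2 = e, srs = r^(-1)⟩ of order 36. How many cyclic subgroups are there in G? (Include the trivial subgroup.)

24

Group the elements of G by the cyclic subgroup they generate; each cyclic subgroup of order d accounts for φ(d) elements.
Cyclic subgroups by order — order 1: 1; order 2: 19; order 3: 1; order 6: 1; order 9: 1; order 18: 1.
Total: 24.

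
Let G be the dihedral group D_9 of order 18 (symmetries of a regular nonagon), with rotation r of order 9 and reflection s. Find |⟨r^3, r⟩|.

|⟨r^3⟩| = 3 and |⟨r⟩| = 9, so |H| is a multiple of lcm(3, 9) = 9 and divides |G| = 18.
Closing under the operation: H = {e, r, r^2, r^3, r^4, r^5, r^6, r^7, r^8}, so |H| = 9.

9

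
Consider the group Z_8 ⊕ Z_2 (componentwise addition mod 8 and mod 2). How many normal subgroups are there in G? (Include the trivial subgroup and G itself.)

11

G is abelian, so every subgroup is normal.
G has 11 subgroups in total, hence 11 normal subgroups.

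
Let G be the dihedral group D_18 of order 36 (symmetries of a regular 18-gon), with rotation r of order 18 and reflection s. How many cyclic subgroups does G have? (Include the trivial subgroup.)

24

Group the elements of G by the cyclic subgroup they generate; each cyclic subgroup of order d accounts for φ(d) elements.
Cyclic subgroups by order — order 1: 1; order 2: 19; order 3: 1; order 6: 1; order 9: 1; order 18: 1.
Total: 24.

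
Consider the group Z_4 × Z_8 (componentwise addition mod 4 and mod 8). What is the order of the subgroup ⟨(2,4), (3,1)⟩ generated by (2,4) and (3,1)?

16

|⟨(2,4)⟩| = 2 and |⟨(3,1)⟩| = 8, so |H| is a multiple of lcm(2, 8) = 8 and divides |G| = 32.
Closing under the operation: H = {(0,0), (0,2), (0,4), (0,6), (1,1), (1,3), (1,5), (1,7), (2,0), (2,2), (2,4), (2,6), (3,1), (3,3), (3,5), (3,7)}, so |H| = 16.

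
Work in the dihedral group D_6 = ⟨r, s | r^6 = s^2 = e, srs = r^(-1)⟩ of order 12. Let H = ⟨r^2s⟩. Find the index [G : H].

6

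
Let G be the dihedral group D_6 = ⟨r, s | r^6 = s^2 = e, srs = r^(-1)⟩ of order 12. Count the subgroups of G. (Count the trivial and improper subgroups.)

|G| = 12, so by Lagrange every subgroup order divides 12. Divisors: 1, 2, 3, 4, 6, 12.
Subgroups by order — order 1: 1; order 2: 7; order 3: 1; order 4: 3; order 6: 3; order 12: 1.
Total: 1 + 7 + 1 + 3 + 3 + 1 = 16.

16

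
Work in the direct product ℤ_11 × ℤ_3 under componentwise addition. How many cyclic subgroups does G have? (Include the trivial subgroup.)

4

Each element a generates a cyclic subgroup ⟨a⟩; distinct elements may generate the same one (a cyclic group of order d has φ(d) generators).
Cyclic subgroups by order — order 1: 1; order 3: 1; order 11: 1; order 33: 1.
Total: 4.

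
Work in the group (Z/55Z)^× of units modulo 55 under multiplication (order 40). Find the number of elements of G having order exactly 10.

Enumerating element orders in G gives 12 elements of order 10.

12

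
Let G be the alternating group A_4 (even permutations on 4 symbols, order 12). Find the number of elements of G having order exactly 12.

No element of G has order 12 (even though 12 | 12).

0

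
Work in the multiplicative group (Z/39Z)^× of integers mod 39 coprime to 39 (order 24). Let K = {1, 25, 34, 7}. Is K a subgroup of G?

No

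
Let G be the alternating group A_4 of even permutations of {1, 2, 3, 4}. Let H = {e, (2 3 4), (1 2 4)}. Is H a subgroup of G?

No

(1 2 4) ∈ H but its inverse (1 4 2) ∉ H, so H is not a subgroup.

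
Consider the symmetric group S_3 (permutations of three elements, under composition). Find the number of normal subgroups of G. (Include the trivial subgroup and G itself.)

G has 6 subgroups. Checking conjugation-invariance by order — order 1: 1/1 normal; order 2: 0/3 normal; order 3: 1/1 normal; order 6: 1/1 normal.
Total normal subgroups: 3.

3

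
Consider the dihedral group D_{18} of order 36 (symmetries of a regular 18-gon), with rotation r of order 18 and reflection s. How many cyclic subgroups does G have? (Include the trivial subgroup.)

24

Group the elements of G by the cyclic subgroup they generate; each cyclic subgroup of order d accounts for φ(d) elements.
Cyclic subgroups by order — order 1: 1; order 2: 19; order 3: 1; order 6: 1; order 9: 1; order 18: 1.
Total: 24.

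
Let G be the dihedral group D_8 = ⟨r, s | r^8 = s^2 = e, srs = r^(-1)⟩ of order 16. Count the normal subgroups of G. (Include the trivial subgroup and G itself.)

G has 19 subgroups. Checking conjugation-invariance by order — order 1: 1/1 normal; order 2: 1/9 normal; order 4: 1/5 normal; order 8: 3/3 normal; order 16: 1/1 normal.
Total normal subgroups: 7.

7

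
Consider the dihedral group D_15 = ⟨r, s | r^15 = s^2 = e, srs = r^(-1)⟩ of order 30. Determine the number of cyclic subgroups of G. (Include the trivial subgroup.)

Each element a generates a cyclic subgroup ⟨a⟩; distinct elements may generate the same one (a cyclic group of order d has φ(d) generators).
Cyclic subgroups by order — order 1: 1; order 2: 15; order 3: 1; order 5: 1; order 15: 1.
Total: 19.

19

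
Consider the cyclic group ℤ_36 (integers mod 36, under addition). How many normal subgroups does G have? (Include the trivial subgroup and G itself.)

9

G is abelian, so every subgroup is normal.
G has 9 subgroups in total, hence 9 normal subgroups.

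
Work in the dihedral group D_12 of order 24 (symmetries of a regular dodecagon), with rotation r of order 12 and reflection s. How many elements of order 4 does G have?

2

The elements of order 4 are: r^3, r^9.
That's 2.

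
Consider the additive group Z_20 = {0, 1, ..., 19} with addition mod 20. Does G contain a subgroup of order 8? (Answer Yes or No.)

No

8 does not divide |G| = 20, so by Lagrange no subgroup of order 8 exists.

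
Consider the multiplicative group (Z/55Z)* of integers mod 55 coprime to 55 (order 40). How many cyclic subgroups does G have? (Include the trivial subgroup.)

12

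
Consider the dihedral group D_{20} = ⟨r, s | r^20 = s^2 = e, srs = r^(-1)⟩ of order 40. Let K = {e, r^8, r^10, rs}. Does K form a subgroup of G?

No

r^8 ∈ K but its inverse r^12 ∉ K, so K is not a subgroup.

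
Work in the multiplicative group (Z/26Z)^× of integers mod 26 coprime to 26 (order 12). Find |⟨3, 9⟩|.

3

|⟨3⟩| = 3 and |⟨9⟩| = 3, so |H| is a multiple of lcm(3, 3) = 3 and divides |G| = 12.
Closing under the operation: H = {1, 3, 9}, so |H| = 3.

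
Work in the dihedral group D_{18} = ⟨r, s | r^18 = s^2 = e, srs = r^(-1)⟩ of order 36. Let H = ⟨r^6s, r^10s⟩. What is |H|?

18

|⟨r^6s⟩| = 2 and |⟨r^10s⟩| = 2, so |H| is a multiple of lcm(2, 2) = 2 and divides |G| = 36.
Closing under the operation: H = {e, r^2, r^4, r^6, r^8, r^10, r^12, r^14, r^16, s, r^2s, r^4s, r^6s, r^8s, r^10s, r^12s, r^14s, r^16s}, so |H| = 18.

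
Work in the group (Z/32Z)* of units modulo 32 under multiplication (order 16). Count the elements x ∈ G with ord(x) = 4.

4

The elements of order 4 are: 7, 9, 23, 25.
That's 4.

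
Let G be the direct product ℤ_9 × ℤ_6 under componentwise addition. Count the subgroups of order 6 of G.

4

|G| = 54 and 6 | 54, so subgroups of order 6 are possible by Lagrange.
The subgroups of order 6 are: {(0,0), (0,1), (0,2), (0,3), (0,4), (0,5)}; {(0,0), (0,3), (3,0), (3,3), (6,0), (6,3)}; {(0,0), (0,3), (3,1), (3,4), (6,2), (6,5)}; {(0,0), (0,3), (3,2), (3,5), (6,1), (6,4)}.
So G has 4 subgroups of order 6.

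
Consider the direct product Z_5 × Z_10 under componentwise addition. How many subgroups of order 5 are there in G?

|G| = 50 and 5 | 50, so subgroups of order 5 are possible by Lagrange.
The subgroups of order 5 are: {(0,0), (0,2), (0,4), (0,6), (0,8)}; {(0,0), (1,0), (2,0), (3,0), (4,0)}; {(0,0), (1,2), (2,4), (3,6), (4,8)}; {(0,0), (1,4), (2,8), (3,2), (4,6)}; … (6 in all).
So G has 6 subgroups of order 5.

6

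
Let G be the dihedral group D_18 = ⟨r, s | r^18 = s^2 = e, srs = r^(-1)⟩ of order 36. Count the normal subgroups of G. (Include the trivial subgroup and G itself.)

G has 45 subgroups. Checking conjugation-invariance by order — order 1: 1/1 normal; order 2: 1/19 normal; order 3: 1/1 normal; order 4: 0/9 normal; order 6: 1/7 normal; order 9: 1/1 normal; order 12: 0/3 normal; order 18: 3/3 normal; order 36: 1/1 normal.
Total normal subgroups: 9.

9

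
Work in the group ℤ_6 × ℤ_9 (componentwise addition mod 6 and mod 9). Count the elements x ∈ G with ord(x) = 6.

An element (a,b) has order lcm(ord(a), ord(b)); count pairs with lcm equal to 6.
Enumerating gives 8 such elements.

8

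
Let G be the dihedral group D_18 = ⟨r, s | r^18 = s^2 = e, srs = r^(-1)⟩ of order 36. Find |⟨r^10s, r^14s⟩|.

|⟨r^10s⟩| = 2 and |⟨r^14s⟩| = 2, so |H| is a multiple of lcm(2, 2) = 2 and divides |G| = 36.
Closing under the operation: H = {e, r^2, r^4, r^6, r^8, r^10, r^12, r^14, r^16, s, r^2s, r^4s, r^6s, r^8s, r^10s, r^12s, r^14s, r^16s}, so |H| = 18.

18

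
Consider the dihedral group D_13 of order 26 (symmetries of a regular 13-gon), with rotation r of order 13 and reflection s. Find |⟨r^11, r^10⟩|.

|⟨r^11⟩| = 13 and |⟨r^10⟩| = 13, so |H| is a multiple of lcm(13, 13) = 13 and divides |G| = 26.
Closing under the operation: H = {e, r, r^2, r^3, r^4, r^5, r^6, r^7, r^8, r^9, r^10, r^11, r^12}, so |H| = 13.

13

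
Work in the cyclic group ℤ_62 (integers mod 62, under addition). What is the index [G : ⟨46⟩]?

|⟨46⟩| = 31 and |G| = 62.
By Lagrange, [G : H] = |G|/|H| = 62/31 = 2.

2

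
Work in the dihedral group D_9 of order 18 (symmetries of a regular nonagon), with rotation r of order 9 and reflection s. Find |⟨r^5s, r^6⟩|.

|⟨r^5s⟩| = 2 and |⟨r^6⟩| = 3, so |H| is a multiple of lcm(2, 3) = 6 and divides |G| = 18.
Closing under the operation: H = {e, r^3, r^6, r^2s, r^5s, r^8s}, so |H| = 6.

6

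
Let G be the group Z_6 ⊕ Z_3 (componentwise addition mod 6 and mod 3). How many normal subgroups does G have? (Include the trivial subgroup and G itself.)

G is abelian, so every subgroup is normal.
G has 12 subgroups in total, hence 12 normal subgroups.

12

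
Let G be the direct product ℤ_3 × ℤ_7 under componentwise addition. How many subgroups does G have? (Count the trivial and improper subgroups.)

4

|G| = 21, so by Lagrange every subgroup order divides 21. Divisors: 1, 3, 7, 21.
Subgroups by order — order 1: 1; order 3: 1; order 7: 1; order 21: 1.
Total: 1 + 1 + 1 + 1 = 4.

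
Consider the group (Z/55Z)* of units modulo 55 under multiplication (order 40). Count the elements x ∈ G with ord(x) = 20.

Enumerating element orders in G gives 16 elements of order 20.

16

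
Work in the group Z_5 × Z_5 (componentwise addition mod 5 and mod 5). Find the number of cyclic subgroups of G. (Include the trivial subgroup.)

7

Each element a generates a cyclic subgroup ⟨a⟩; distinct elements may generate the same one (a cyclic group of order d has φ(d) generators).
Cyclic subgroups by order — order 1: 1; order 5: 6.
Total: 7.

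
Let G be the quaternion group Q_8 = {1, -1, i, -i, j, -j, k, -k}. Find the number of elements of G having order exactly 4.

The elements of order 4 are: i, -i, j, -j, k, -k.
That's 6.

6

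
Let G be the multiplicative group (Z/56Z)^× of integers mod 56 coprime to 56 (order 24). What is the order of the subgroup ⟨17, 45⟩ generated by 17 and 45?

12

|⟨17⟩| = 6 and |⟨45⟩| = 6, so |H| is a multiple of lcm(6, 6) = 6 and divides |G| = 24.
Closing under the operation: H = {1, 5, 9, 13, 17, 25, 29, 33, 37, 41, 45, 53}, so |H| = 12.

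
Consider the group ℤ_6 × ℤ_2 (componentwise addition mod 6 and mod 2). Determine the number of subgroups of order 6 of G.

3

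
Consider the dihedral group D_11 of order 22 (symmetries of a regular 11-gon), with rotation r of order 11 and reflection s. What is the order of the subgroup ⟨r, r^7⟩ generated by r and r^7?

11

|⟨r⟩| = 11 and |⟨r^7⟩| = 11, so |H| is a multiple of lcm(11, 11) = 11 and divides |G| = 22.
Closing under the operation: H = {e, r, r^2, r^3, r^4, r^5, r^6, r^7, r^8, r^9, r^10}, so |H| = 11.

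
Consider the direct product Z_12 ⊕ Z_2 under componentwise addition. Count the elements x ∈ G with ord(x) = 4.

4

An element (a,b) has order lcm(ord(a), ord(b)); count pairs with lcm equal to 4.
Enumerating gives 4 such elements.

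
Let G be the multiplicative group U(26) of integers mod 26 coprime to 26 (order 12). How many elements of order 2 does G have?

The elements of order 2 are: 25.
That's 1.

1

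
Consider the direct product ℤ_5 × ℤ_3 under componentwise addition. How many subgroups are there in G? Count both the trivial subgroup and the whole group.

4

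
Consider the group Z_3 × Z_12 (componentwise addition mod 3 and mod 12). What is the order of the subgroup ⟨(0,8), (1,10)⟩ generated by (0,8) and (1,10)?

18

|⟨(0,8)⟩| = 3 and |⟨(1,10)⟩| = 6, so |H| is a multiple of lcm(3, 6) = 6 and divides |G| = 36.
Closing under the operation: H = {(0,0), (0,2), (0,4), (0,6), (0,8), (0,10), (1,0), (1,2), (1,4), (1,6), (1,8), (1,10), (2,0), (2,2), (2,4), (2,6), (2,8), (2,10)}, so |H| = 18.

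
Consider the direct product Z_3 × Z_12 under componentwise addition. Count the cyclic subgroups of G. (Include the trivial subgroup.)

Group the elements of G by the cyclic subgroup they generate; each cyclic subgroup of order d accounts for φ(d) elements.
Cyclic subgroups by order — order 1: 1; order 2: 1; order 3: 4; order 4: 1; order 6: 4; order 12: 4.
Total: 15.

15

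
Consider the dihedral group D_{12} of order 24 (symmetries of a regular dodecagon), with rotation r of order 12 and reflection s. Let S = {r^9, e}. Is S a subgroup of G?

No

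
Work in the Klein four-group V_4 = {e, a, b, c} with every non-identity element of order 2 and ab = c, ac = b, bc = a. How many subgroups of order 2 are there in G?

3

|G| = 4 and 2 | 4, so subgroups of order 2 are possible by Lagrange.
The subgroups of order 2 are: {e, a}; {e, b}; {e, c}.
So G has 3 subgroups of order 2.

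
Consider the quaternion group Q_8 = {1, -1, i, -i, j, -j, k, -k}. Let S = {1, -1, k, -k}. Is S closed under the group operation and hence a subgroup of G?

Yes

|S| = 4 divides |G| = 8, consistent with Lagrange.
S contains the identity, every element's inverse is in S, and S is closed under ·: it is a subgroup.
In fact S = ⟨-k⟩.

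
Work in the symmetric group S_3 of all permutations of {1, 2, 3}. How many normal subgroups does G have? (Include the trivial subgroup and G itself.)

G has 6 subgroups. Checking conjugation-invariance by order — order 1: 1/1 normal; order 2: 0/3 normal; order 3: 1/1 normal; order 6: 1/1 normal.
Total normal subgroups: 3.

3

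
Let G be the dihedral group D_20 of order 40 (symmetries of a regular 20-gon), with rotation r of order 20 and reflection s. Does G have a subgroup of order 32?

32 does not divide |G| = 40, so by Lagrange no subgroup of order 32 exists.

No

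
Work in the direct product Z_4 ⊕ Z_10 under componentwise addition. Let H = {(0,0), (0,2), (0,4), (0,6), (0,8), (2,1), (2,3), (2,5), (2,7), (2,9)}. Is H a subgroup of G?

|H| = 10 divides |G| = 40, consistent with Lagrange.
H contains the identity, every element's inverse is in H, and H is closed under +: it is a subgroup.
In fact H = ⟨(2,1)⟩.

Yes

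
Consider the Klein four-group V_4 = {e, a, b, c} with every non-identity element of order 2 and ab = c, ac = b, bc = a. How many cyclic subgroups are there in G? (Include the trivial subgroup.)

4

Each element a generates a cyclic subgroup ⟨a⟩; distinct elements may generate the same one (a cyclic group of order d has φ(d) generators).
Cyclic subgroups by order — order 1: 1; order 2: 3.
Total: 4.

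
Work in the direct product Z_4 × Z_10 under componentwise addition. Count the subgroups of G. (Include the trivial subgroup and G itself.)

16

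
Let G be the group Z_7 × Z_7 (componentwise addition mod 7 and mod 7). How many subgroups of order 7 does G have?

8

|G| = 49 and 7 | 49, so subgroups of order 7 are possible by Lagrange.
The subgroups of order 7 are: {(0,0), (0,1), (0,2), (0,3), (0,4), (0,5), (0,6)}; {(0,0), (1,0), (2,0), (3,0), (4,0), (5,0), (6,0)}; {(0,0), (1,1), (2,2), (3,3), (4,4), (5,5), (6,6)}; {(0,0), (1,2), (2,4), (3,6), (4,1), (5,3), (6,5)}; … (8 in all).
So G has 8 subgroups of order 7.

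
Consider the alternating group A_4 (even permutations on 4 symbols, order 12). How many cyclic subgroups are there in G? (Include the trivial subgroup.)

8

A cyclic subgroup of order d is generated by each of its φ(d) elements of order d, so the cyclic subgroups of order d number (#elements of order d)/φ(d).
Cyclic subgroups by order — order 1: 1; order 2: 3; order 3: 4.
Total: 8.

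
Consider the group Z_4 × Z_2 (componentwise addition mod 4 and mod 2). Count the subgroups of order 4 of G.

3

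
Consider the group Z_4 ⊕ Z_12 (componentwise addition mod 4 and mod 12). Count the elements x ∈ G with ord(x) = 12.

An element (a,b) has order lcm(ord(a), ord(b)); count pairs with lcm equal to 12.
Enumerating gives 24 such elements.

24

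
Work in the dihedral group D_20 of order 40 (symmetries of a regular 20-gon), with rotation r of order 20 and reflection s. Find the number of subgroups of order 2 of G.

|G| = 40 and 2 | 40, so subgroups of order 2 are possible by Lagrange.
The subgroups of order 2 are: {e, r^10}; {e, r^10s}; {e, r^11s}; {e, r^12s}; … (21 in all).
So G has 21 subgroups of order 2.

21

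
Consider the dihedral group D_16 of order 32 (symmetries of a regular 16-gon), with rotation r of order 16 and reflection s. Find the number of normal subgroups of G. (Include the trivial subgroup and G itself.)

G has 36 subgroups. Checking conjugation-invariance by order — order 1: 1/1 normal; order 2: 1/17 normal; order 4: 1/9 normal; order 8: 1/5 normal; order 16: 3/3 normal; order 32: 1/1 normal.
Total normal subgroups: 8.

8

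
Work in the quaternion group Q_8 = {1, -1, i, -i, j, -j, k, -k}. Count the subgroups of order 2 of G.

|G| = 8 and 2 | 8, so subgroups of order 2 are possible by Lagrange.
The subgroups of order 2 are: {1, -1}.
So G has 1 subgroup of order 2.

1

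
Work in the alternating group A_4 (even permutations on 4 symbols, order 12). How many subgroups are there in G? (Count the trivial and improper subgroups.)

10

|G| = 12, so by Lagrange every subgroup order divides 12. Divisors: 1, 2, 3, 4, 6, 12.
Subgroups by order — order 1: 1; order 2: 3; order 3: 4; order 4: 1; order 6: 0; order 12: 1.
Total: 1 + 3 + 4 + 1 + 0 + 1 = 10.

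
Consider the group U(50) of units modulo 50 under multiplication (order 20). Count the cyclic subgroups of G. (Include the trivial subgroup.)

6

A cyclic subgroup of order d is generated by each of its φ(d) elements of order d, so the cyclic subgroups of order d number (#elements of order d)/φ(d).
Cyclic subgroups by order — order 1: 1; order 2: 1; order 4: 1; order 5: 1; order 10: 1; order 20: 1.
Total: 6.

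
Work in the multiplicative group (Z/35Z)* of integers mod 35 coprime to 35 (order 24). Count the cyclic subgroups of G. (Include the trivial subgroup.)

12

Each element a generates a cyclic subgroup ⟨a⟩; distinct elements may generate the same one (a cyclic group of order d has φ(d) generators).
Cyclic subgroups by order — order 1: 1; order 2: 3; order 3: 1; order 4: 2; order 6: 3; order 12: 2.
Total: 12.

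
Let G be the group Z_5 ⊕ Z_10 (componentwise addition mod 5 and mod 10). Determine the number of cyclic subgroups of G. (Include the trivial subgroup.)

14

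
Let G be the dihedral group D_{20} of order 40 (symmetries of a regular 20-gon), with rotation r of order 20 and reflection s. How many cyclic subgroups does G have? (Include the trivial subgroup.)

26

Group the elements of G by the cyclic subgroup they generate; each cyclic subgroup of order d accounts for φ(d) elements.
Cyclic subgroups by order — order 1: 1; order 2: 21; order 4: 1; order 5: 1; order 10: 1; order 20: 1.
Total: 26.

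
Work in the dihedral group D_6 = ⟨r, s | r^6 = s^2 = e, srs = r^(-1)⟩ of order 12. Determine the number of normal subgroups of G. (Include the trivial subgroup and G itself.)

7

G has 16 subgroups. Checking conjugation-invariance by order — order 1: 1/1 normal; order 2: 1/7 normal; order 3: 1/1 normal; order 4: 0/3 normal; order 6: 3/3 normal; order 12: 1/1 normal.
Total normal subgroups: 7.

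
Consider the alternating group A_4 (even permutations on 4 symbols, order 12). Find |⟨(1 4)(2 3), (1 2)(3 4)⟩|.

4

|⟨(1 4)(2 3)⟩| = 2 and |⟨(1 2)(3 4)⟩| = 2, so |H| is a multiple of lcm(2, 2) = 2 and divides |G| = 12.
Closing under the operation: H = {e, (1 2)(3 4), (1 3)(2 4), (1 4)(2 3)}, so |H| = 4.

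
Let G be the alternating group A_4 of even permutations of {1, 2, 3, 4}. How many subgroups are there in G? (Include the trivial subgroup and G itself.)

10

|G| = 12, so by Lagrange every subgroup order divides 12. Divisors: 1, 2, 3, 4, 6, 12.
Subgroups by order — order 1: 1; order 2: 3; order 3: 4; order 4: 1; order 6: 0; order 12: 1.
Total: 1 + 3 + 4 + 1 + 0 + 1 = 10.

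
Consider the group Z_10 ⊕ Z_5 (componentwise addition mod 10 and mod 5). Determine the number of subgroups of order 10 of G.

6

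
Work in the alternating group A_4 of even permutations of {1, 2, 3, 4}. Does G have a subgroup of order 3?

3 | 12. A subgroup of order 3 is {e, (1 2 3), (1 3 2)}.

Yes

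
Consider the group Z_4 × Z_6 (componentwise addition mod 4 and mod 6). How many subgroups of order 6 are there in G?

|G| = 24 and 6 | 24, so subgroups of order 6 are possible by Lagrange.
The subgroups of order 6 are: {(0,0), (0,1), (0,2), (0,3), (0,4), (0,5)}; {(0,0), (0,2), (0,4), (2,0), (2,2), (2,4)}; {(0,0), (0,2), (0,4), (2,1), (2,3), (2,5)}.
So G has 3 subgroups of order 6.

3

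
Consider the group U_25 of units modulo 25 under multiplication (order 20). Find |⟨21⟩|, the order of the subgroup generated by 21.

5

Compute successive powers of 21 mod 25: 21, 16, 11, 6, 1; 21^5 ≡ 1 (mod 25).
So |⟨21⟩| = 5.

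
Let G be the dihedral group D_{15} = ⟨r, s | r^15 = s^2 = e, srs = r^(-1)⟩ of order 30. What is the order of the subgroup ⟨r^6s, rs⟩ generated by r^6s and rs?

6

|⟨r^6s⟩| = 2 and |⟨rs⟩| = 2, so |H| is a multiple of lcm(2, 2) = 2 and divides |G| = 30.
Closing under the operation: H = {e, r^5, r^10, rs, r^6s, r^11s}, so |H| = 6.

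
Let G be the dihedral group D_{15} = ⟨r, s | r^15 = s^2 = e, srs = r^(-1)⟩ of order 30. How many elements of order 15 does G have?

The elements of order 15 are: r, r^2, r^4, r^7, r^8, r^11, r^13, r^14.
That's 8.

8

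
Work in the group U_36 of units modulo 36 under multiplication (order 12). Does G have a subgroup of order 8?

No

8 does not divide |G| = 12, so by Lagrange no subgroup of order 8 exists.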